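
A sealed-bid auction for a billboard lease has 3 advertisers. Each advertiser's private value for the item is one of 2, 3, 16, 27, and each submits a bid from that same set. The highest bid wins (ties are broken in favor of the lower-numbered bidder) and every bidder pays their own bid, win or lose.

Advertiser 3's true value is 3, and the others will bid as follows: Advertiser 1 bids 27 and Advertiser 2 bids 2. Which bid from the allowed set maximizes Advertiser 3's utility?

2

Bid 2: loses but pays 2, utility -2.
Bid 3: loses but pays 3, utility -3.
Bid 16: loses but pays 16, utility -16.
Bid 27: loses but pays 27, utility -27.
The best choice is 2 with utility -2.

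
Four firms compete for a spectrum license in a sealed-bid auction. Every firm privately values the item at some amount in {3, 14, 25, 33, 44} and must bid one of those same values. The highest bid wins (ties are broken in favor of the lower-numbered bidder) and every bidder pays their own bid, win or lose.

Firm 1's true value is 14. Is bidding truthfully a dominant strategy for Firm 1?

Consider the case where Firm 2 bids 3, Firm 3 bids 3 and Firm 4 bids 3.
Truthful bid 14: wins, pays 14, utility 14 - 14 = 0.
Bid 3 instead: wins, pays 3, utility 14 - 3 = 11.
Since 11 > 0, bidding 3 is strictly better here, so truthful bidding is not dominant.

No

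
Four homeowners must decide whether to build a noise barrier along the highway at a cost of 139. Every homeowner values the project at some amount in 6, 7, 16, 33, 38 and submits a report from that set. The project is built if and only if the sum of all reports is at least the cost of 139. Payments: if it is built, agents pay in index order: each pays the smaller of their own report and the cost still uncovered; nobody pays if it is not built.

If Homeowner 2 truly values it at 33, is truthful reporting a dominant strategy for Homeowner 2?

Check each profile of the others' reports and compare truth against every alternative report.
Others report (6, 6, 6): truth gives 0, best alternative gives 0.
Others report (6, 6, 7): truth gives 0, best alternative gives 0.
Others report (6, 6, 16): truth gives 0, best alternative gives 0.
Others report (6, 6, 33): truth gives 0, best alternative gives 0.
Others report (6, 6, 38): truth gives 0, best alternative gives 0.
Others report (6, 7, 6): truth gives 0, best alternative gives 0.
(Remaining 119 profiles checked similarly; truth is weakly best in each.)
In every case the truthful report is at least as good as any alternative, so it is a dominant strategy.

Yes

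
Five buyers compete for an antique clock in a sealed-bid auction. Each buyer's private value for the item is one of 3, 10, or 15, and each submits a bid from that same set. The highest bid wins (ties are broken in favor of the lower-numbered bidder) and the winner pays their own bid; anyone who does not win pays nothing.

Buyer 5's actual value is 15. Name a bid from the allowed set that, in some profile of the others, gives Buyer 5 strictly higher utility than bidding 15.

Suppose Buyer 1 bids 3, Buyer 2 bids 3, Buyer 3 bids 3 and Buyer 4 bids 3.
Bid 15: wins, pays 15, utility 15 - 15 = 0.
Bid 10: wins, pays 10, utility 15 - 10 = 5.
So bidding 10 beats truth here (5 > 0).

10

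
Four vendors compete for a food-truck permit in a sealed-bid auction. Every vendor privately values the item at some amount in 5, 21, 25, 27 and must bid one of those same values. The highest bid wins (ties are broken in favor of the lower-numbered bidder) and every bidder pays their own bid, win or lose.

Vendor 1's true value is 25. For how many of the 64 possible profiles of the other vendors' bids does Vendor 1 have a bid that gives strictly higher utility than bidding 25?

45

Others bid (5, 5, 5): truth gives 0; bid 5 gives 20 > 0. Violating.
Others bid (5, 5, 21): truth gives 0; bid 21 gives 4 > 0. Violating.
Others bid (5, 5, 27): truth gives -25; bid 27 gives -2 > -25. Violating.
Others bid (5, 21, 5): truth gives 0; bid 21 gives 4 > 0. Violating.
Others bid (5, 5, 25): truth gives 0; no alternative beats it.
Others bid (5, 21, 25): truth gives 0; no alternative beats it.
(Checking all 64 profiles: 45 have a profitable deviation, 19 do not.)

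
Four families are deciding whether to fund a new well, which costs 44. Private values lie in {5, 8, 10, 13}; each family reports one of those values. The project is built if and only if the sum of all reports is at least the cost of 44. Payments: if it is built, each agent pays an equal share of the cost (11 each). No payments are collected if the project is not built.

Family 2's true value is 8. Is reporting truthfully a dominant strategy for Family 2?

No

Consider the case where Family 1 reports 10, Family 3 reports 13 and Family 4 reports 13.
Truthful report 8: project built, pays 11, utility 8 - 11 = -3.
Report 5 instead: project not built, utility 0.
Since 0 > -3, reporting 5 is strictly better here, so truthful reporting is not dominant.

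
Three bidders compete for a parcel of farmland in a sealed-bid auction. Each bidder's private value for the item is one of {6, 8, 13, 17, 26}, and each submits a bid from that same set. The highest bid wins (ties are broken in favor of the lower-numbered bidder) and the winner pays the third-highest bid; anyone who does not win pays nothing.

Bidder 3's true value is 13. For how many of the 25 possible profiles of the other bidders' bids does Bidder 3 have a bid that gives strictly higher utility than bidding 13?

Others bid (6, 13): truth gives 0; bid 17 gives 7 > 0. Violating.
Others bid (6, 17): truth gives 0; bid 26 gives 7 > 0. Violating.
Others bid (8, 13): truth gives 0; bid 17 gives 5 > 0. Violating.
Others bid (8, 17): truth gives 0; bid 26 gives 5 > 0. Violating.
Others bid (6, 6): truth gives 7; no alternative beats it.
Others bid (6, 8): truth gives 7; no alternative beats it.
(Checking all 25 profiles: 8 have a profitable deviation, 17 do not.)

8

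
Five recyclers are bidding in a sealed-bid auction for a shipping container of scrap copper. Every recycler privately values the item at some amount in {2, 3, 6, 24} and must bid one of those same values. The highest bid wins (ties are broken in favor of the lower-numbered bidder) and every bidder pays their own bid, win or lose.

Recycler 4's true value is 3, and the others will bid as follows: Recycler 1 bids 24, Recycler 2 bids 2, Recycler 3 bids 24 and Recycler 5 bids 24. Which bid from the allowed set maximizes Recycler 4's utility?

2

Bid 2: loses but pays 2, utility -2.
Bid 3: loses but pays 3, utility -3.
Bid 6: loses but pays 6, utility -6.
Bid 24: loses but pays 24, utility -24.
The best choice is 2 with utility -2.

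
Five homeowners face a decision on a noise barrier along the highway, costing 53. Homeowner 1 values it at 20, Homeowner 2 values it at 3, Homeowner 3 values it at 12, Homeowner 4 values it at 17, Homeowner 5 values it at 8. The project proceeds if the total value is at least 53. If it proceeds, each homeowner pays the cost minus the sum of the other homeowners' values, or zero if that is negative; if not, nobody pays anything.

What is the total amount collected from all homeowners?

Total value 60 ≥ cost 53, so it is built.
Homeowner 1: others sum to 40; max(0, 53 - 40) = 13.
Homeowner 2: others sum to 57; max(0, 53 - 57) = 0.
Homeowner 3: others sum to 48; max(0, 53 - 48) = 5.
Homeowner 4: others sum to 43; max(0, 53 - 43) = 10.
Homeowner 5: others sum to 52; max(0, 53 - 52) = 1.
Total collected = 13 + 0 + 5 + 10 + 1 = 29.

29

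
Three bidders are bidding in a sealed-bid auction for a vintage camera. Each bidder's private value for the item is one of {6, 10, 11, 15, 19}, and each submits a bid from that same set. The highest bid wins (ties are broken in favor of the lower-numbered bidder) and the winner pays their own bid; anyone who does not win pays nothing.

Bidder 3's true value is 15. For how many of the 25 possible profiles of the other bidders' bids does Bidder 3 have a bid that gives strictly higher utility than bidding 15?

Others bid (6, 6): truth gives 0; bid 10 gives 5 > 0. Violating.
Others bid (6, 10): truth gives 0; bid 11 gives 4 > 0. Violating.
Others bid (10, 6): truth gives 0; bid 11 gives 4 > 0. Violating.
Others bid (10, 10): truth gives 0; bid 11 gives 4 > 0. Violating.
Others bid (6, 11): truth gives 0; no alternative beats it.
Others bid (6, 15): truth gives 0; no alternative beats it.
(Checking all 25 profiles: 4 have a profitable deviation, 21 do not.)

4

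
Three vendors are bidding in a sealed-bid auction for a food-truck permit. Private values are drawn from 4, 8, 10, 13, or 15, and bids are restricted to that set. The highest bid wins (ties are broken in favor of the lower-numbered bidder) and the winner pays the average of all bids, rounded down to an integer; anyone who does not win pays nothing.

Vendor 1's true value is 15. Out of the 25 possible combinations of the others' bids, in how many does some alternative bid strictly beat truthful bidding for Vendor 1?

11

Others bid (4, 4): truth gives 8; bid 4 gives 11 > 8. Violating.
Others bid (4, 8): truth gives 6; bid 8 gives 9 > 6. Violating.
Others bid (4, 10): truth gives 6; bid 10 gives 7 > 6. Violating.
Others bid (8, 4): truth gives 6; bid 8 gives 9 > 6. Violating.
Others bid (4, 13): truth gives 5; no alternative beats it.
Others bid (4, 15): truth gives 4; no alternative beats it.
(Checking all 25 profiles: 11 have a profitable deviation, 14 do not.)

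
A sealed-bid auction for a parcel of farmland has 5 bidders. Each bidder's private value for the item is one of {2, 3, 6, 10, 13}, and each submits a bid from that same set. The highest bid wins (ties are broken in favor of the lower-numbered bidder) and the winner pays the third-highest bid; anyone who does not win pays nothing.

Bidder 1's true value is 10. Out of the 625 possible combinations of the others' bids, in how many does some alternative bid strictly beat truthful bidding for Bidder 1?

108

Others bid (2, 2, 2, 13): truth gives 0; bid 13 gives 8 > 0. Violating.
Others bid (2, 2, 3, 13): truth gives 0; bid 13 gives 7 > 0. Violating.
Others bid (2, 2, 6, 13): truth gives 0; bid 13 gives 4 > 0. Violating.
Others bid (2, 2, 13, 2): truth gives 0; bid 13 gives 8 > 0. Violating.
Others bid (2, 2, 2, 2): truth gives 8; no alternative beats it.
Others bid (2, 2, 2, 3): truth gives 8; no alternative beats it.
(Checking all 625 profiles: 108 have a profitable deviation, 517 do not.)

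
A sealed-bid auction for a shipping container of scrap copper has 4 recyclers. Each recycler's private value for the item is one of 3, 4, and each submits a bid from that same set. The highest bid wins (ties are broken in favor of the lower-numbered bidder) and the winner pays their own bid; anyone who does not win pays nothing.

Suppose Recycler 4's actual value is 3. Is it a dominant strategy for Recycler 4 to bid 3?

Yes

Check each profile of the others' bids and compare truth against every alternative bid.
Others bid (3, 3, 3): truth gives 0, best alternative gives -1.
Others bid (3, 3, 4): truth gives 0, best alternative gives 0.
Others bid (3, 4, 3): truth gives 0, best alternative gives 0.
Others bid (3, 4, 4): truth gives 0, best alternative gives 0.
Others bid (4, 3, 3): truth gives 0, best alternative gives 0.
Others bid (4, 3, 4): truth gives 0, best alternative gives 0.
(Remaining 2 profiles checked similarly; truth is weakly best in each.)
In every case the truthful bid is at least as good as any alternative, so it is a dominant strategy.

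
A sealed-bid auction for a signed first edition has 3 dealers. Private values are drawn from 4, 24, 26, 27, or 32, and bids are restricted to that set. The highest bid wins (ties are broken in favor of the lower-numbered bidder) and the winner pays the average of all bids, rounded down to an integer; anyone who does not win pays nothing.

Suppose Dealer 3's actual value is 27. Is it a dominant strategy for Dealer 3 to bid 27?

Consider the case where Dealer 1 bids 4 and Dealer 2 bids 4.
Truthful bid 27: wins, pays 11, utility 27 - 11 = 16.
Bid 24 instead: wins, pays 10, utility 27 - 10 = 17.
Since 17 > 16, bidding 24 is strictly better here, so truthful bidding is not dominant.

No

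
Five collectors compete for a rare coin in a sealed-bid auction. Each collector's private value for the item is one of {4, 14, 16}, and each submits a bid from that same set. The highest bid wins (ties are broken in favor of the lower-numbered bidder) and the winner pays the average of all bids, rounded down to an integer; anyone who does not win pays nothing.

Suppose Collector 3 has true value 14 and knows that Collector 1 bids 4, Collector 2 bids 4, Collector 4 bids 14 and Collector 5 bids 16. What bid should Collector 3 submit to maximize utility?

16

Bid 4: loses, pays 0, utility 0.
Bid 14: loses, pays 0, utility 0.
Bid 16: wins, pays 10, utility 14 - 10 = 4.
The best choice is 16 with utility 4.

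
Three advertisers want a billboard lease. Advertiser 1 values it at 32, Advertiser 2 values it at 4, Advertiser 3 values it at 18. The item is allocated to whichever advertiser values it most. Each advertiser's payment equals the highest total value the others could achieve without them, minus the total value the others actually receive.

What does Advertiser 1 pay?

18

Advertiser 1 has the highest value and receives the item.
Without Advertiser 1, the item would go to the next-highest value, 18, so the others could achieve 18.
With Advertiser 1 present and winning, the others receive nothing, so their total is 0.
Payment = 18 - 0 = 18.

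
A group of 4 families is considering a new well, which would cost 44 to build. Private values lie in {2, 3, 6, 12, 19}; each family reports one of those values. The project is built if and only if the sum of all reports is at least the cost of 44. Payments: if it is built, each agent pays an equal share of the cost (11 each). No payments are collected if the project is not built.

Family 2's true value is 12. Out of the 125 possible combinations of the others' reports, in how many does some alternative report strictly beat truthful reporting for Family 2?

Others report (2, 6, 19): truth gives 0; report 19 gives 1 > 0. Violating.
Others report (2, 12, 12): truth gives 0; report 19 gives 1 > 0. Violating.
Others report (2, 19, 6): truth gives 0; report 19 gives 1 > 0. Violating.
Others report (3, 3, 19): truth gives 0; report 19 gives 1 > 0. Violating.
Others report (2, 2, 2): truth gives 0; no alternative beats it.
Others report (2, 2, 3): truth gives 0; no alternative beats it.
(Checking all 125 profiles: 27 have a profitable deviation, 98 do not.)

27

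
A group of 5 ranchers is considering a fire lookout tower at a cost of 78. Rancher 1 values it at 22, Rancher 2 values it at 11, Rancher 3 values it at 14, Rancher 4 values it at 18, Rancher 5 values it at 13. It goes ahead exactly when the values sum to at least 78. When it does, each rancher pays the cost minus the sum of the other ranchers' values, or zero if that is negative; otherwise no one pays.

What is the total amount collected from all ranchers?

78

Total value 78 ≥ cost 78, so it is built.
Rancher 1: others sum to 56; max(0, 78 - 56) = 22.
Rancher 2: others sum to 67; max(0, 78 - 67) = 11.
Rancher 3: others sum to 64; max(0, 78 - 64) = 14.
Rancher 4: others sum to 60; max(0, 78 - 60) = 18.
Rancher 5: others sum to 65; max(0, 78 - 65) = 13.
Total collected = 22 + 11 + 14 + 18 + 13 = 78.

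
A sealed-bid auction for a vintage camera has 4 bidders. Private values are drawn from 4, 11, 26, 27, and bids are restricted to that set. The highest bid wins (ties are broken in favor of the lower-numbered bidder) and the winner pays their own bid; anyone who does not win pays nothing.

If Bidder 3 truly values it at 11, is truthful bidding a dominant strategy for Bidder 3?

Check each profile of the others' bids and compare truth against every alternative bid.
Others bid (4, 4, 4): truth gives 0, best alternative gives 0.
Others bid (4, 4, 11): truth gives 0, best alternative gives 0.
Others bid (4, 4, 26): truth gives 0, best alternative gives 0.
Others bid (4, 4, 27): truth gives 0, best alternative gives 0.
Others bid (4, 11, 4): truth gives 0, best alternative gives 0.
Others bid (4, 11, 11): truth gives 0, best alternative gives 0.
(Remaining 58 profiles checked similarly; truth is weakly best in each.)
In every case the truthful bid is at least as good as any alternative, so it is a dominant strategy.

Yes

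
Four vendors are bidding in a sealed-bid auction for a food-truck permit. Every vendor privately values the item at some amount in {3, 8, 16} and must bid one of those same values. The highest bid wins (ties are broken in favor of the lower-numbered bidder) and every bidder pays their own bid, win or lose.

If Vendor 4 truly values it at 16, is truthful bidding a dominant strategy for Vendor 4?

Consider the case where Vendor 1 bids 3, Vendor 2 bids 3 and Vendor 3 bids 3.
Truthful bid 16: wins, pays 16, utility 16 - 16 = 0.
Bid 8 instead: wins, pays 8, utility 16 - 8 = 8.
Since 8 > 0, bidding 8 is strictly better here, so truthful bidding is not dominant.

No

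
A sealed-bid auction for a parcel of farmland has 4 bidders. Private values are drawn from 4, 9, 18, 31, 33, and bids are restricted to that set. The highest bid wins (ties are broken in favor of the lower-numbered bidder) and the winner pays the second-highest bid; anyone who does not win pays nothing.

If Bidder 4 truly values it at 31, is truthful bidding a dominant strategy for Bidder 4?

Yes

Check each profile of the others' bids and compare truth against every alternative bid.
Others bid (4, 4, 4): truth gives 27, best alternative gives 27.
Others bid (4, 4, 9): truth gives 22, best alternative gives 22.
Others bid (4, 9, 4): truth gives 22, best alternative gives 22.
Others bid (4, 9, 9): truth gives 22, best alternative gives 22.
Others bid (9, 4, 4): truth gives 22, best alternative gives 22.
Others bid (9, 4, 9): truth gives 22, best alternative gives 22.
(Remaining 119 profiles checked similarly; truth is weakly best in each.)
In every case the truthful bid is at least as good as any alternative, so it is a dominant strategy.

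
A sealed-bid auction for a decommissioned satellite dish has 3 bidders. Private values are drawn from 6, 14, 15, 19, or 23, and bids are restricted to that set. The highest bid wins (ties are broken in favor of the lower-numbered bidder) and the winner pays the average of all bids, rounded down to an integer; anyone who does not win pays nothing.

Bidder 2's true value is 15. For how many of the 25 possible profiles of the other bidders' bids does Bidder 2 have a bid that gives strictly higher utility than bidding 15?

3

Others bid (6, 6): truth gives 6; bid 14 gives 7 > 6. Violating.
Others bid (6, 19): truth gives 0; bid 19 gives 1 > 0. Violating.
Others bid (15, 6): truth gives 0; bid 19 gives 2 > 0. Violating.
Others bid (6, 14): truth gives 4; no alternative beats it.
Others bid (6, 15): truth gives 3; no alternative beats it.
(Checking all 25 profiles: 3 have a profitable deviation, 22 do not.)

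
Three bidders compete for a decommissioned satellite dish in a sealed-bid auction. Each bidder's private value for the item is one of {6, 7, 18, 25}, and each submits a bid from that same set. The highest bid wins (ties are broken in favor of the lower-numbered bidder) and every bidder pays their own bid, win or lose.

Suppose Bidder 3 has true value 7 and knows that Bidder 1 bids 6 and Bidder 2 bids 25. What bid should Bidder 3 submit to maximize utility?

6

Bid 6: loses but pays 6, utility -6.
Bid 7: loses but pays 7, utility -7.
Bid 18: loses but pays 18, utility -18.
Bid 25: loses but pays 25, utility -25.
The best choice is 6 with utility -6.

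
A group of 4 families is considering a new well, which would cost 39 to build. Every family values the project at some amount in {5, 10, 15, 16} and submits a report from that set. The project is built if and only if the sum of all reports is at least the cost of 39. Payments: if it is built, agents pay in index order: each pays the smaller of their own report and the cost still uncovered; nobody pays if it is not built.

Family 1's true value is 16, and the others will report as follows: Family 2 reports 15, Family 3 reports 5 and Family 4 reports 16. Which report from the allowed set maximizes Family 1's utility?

5

Report 5: project built, pays 5, utility 16 - 5 = 11.
Report 10: project built, pays 10, utility 16 - 10 = 6.
Report 15: project built, pays 15, utility 16 - 15 = 1.
Report 16: project built, pays 16, utility 16 - 16 = 0.
The best choice is 5 with utility 11.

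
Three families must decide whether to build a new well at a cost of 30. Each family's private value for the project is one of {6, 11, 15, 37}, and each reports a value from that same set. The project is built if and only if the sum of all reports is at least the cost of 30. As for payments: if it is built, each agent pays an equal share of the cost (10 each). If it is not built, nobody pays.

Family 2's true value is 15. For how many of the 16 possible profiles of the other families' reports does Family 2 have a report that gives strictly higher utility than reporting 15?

1

Others report (6, 6): truth gives 0; report 37 gives 5 > 0. Violating.
Others report (6, 11): truth gives 5; no alternative beats it.
Others report (6, 15): truth gives 5; no alternative beats it.
(Checking all 16 profiles: 1 has a profitable deviation, 15 do not.)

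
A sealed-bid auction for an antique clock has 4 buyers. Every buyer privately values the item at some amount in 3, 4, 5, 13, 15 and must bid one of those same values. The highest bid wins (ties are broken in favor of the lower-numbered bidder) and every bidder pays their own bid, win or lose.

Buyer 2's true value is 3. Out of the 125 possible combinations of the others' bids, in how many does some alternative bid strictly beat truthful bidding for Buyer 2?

Others bid (3, 3, 3): truth gives -3; bid 4 gives -1 > -3. Violating.
Others bid (3, 3, 4): truth gives -3; bid 4 gives -1 > -3. Violating.
Others bid (3, 3, 5): truth gives -3; bid 5 gives -2 > -3. Violating.
Others bid (3, 4, 3): truth gives -3; bid 4 gives -1 > -3. Violating.
Others bid (3, 3, 13): truth gives -3; no alternative beats it.
Others bid (3, 3, 15): truth gives -3; no alternative beats it.
(Checking all 125 profiles: 18 have a profitable deviation, 107 do not.)

18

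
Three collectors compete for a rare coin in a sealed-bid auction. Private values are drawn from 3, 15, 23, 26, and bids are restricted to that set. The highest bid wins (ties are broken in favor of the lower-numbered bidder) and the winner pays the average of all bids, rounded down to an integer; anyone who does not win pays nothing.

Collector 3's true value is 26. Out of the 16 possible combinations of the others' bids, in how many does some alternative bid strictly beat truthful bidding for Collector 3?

Others bid (3, 3): truth gives 16; bid 15 gives 19 > 16. Violating.
Others bid (3, 15): truth gives 12; bid 23 gives 13 > 12. Violating.
Others bid (15, 3): truth gives 12; bid 23 gives 13 > 12. Violating.
Others bid (15, 15): truth gives 8; bid 23 gives 9 > 8. Violating.
Others bid (3, 23): truth gives 9; no alternative beats it.
Others bid (3, 26): truth gives 0; no alternative beats it.
(Checking all 16 profiles: 4 have a profitable deviation, 12 do not.)

4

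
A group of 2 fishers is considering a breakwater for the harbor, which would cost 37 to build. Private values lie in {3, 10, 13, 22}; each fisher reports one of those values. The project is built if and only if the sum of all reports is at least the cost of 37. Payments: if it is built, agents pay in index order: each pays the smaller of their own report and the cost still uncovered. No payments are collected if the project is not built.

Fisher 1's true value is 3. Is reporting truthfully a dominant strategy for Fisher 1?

Yes

Check each profile of the others' reports and compare truth against every alternative report.
Others report (3): truth gives 0, best alternative gives 0.
Others report (10): truth gives 0, best alternative gives 0.
Others report (13): truth gives 0, best alternative gives 0.
Others report (22): truth gives 0, best alternative gives 0.
In every case the truthful report is at least as good as any alternative, so it is a dominant strategy.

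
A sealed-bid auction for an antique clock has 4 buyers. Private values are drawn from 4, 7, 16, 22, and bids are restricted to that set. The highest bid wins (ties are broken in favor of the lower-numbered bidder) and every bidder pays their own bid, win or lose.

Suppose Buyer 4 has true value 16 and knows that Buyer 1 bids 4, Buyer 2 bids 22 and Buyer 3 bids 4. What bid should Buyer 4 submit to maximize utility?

4

Bid 4: loses but pays 4, utility -4.
Bid 7: loses but pays 7, utility -7.
Bid 16: loses but pays 16, utility -16.
Bid 22: loses but pays 22, utility -22.
The best choice is 4 with utility -4.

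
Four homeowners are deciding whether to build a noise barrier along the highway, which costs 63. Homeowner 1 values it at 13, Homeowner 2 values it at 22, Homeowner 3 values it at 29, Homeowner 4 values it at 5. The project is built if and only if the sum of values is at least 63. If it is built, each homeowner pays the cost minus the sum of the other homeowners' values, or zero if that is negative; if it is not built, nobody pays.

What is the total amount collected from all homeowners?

Total value 69 ≥ cost 63, so it is built.
Homeowner 1: others sum to 56; max(0, 63 - 56) = 7.
Homeowner 2: others sum to 47; max(0, 63 - 47) = 16.
Homeowner 3: others sum to 40; max(0, 63 - 40) = 23.
Homeowner 4: others sum to 64; max(0, 63 - 64) = 0.
Total collected = 7 + 16 + 23 + 0 = 46.

46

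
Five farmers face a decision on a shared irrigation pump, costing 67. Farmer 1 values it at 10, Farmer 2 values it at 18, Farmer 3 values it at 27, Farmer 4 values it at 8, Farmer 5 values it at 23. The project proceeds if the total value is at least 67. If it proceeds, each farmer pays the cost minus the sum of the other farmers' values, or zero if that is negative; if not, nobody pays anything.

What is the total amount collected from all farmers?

Total value 86 ≥ cost 67, so it is built.
Farmer 1: others sum to 76; max(0, 67 - 76) = 0.
Farmer 2: others sum to 68; max(0, 67 - 68) = 0.
Farmer 3: others sum to 59; max(0, 67 - 59) = 8.
Farmer 4: others sum to 78; max(0, 67 - 78) = 0.
Farmer 5: others sum to 63; max(0, 67 - 63) = 4.
Total collected = 0 + 0 + 8 + 0 + 4 = 12.

12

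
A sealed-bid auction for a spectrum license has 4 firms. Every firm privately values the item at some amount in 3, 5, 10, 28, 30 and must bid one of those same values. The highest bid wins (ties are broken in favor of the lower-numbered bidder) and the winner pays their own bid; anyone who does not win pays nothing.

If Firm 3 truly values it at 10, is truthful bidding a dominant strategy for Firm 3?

Consider the case where Firm 1 bids 3, Firm 2 bids 3 and Firm 4 bids 3.
Truthful bid 10: wins, pays 10, utility 10 - 10 = 0.
Bid 5 instead: wins, pays 5, utility 10 - 5 = 5.
Since 5 > 0, bidding 5 is strictly better here, so truthful bidding is not dominant.

No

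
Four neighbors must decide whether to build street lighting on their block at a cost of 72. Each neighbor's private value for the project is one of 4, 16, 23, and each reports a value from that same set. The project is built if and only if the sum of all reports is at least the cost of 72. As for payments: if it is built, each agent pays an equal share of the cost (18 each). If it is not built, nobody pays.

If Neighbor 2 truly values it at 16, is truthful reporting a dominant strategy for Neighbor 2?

Consider the case where Neighbor 1 reports 16, Neighbor 3 reports 23 and Neighbor 4 reports 23.
Truthful report 16: project built, pays 18, utility 16 - 18 = -2.
Report 4 instead: project not built, utility 0.
Since 0 > -2, reporting 4 is strictly better here, so truthful reporting is not dominant.

No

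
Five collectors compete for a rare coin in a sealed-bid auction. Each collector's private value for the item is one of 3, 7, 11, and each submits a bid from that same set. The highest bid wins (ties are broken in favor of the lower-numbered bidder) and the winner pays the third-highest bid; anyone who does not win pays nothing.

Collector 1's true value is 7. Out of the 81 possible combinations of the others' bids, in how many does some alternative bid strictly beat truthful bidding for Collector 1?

4

Others bid (3, 3, 3, 11): truth gives 0; bid 11 gives 4 > 0. Violating.
Others bid (3, 3, 11, 3): truth gives 0; bid 11 gives 4 > 0. Violating.
Others bid (3, 11, 3, 3): truth gives 0; bid 11 gives 4 > 0. Violating.
Others bid (11, 3, 3, 3): truth gives 0; bid 11 gives 4 > 0. Violating.
Others bid (3, 3, 3, 3): truth gives 4; no alternative beats it.
Others bid (3, 3, 3, 7): truth gives 4; no alternative beats it.
(Checking all 81 profiles: 4 have a profitable deviation, 77 do not.)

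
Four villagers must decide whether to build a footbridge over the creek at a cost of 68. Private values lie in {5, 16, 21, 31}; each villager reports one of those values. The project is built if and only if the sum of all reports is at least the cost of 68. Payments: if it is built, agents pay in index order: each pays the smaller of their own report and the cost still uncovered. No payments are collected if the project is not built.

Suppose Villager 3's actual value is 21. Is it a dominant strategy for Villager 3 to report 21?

Consider the case where Villager 1 reports 5, Villager 2 reports 16 and Villager 4 reports 31.
Truthful report 21: project built, pays 21, utility 21 - 21 = 0.
Report 16 instead: project built, pays 16, utility 21 - 16 = 5.
Since 5 > 0, reporting 16 is strictly better here, so truthful reporting is not dominant.

No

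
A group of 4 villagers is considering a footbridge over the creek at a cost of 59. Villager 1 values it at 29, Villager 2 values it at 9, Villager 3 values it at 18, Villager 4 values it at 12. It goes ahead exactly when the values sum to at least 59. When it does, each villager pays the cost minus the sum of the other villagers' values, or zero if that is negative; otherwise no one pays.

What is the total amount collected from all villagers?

32

Total value 68 ≥ cost 59, so it is built.
Villager 1: others sum to 39; max(0, 59 - 39) = 20.
Villager 2: others sum to 59; max(0, 59 - 59) = 0.
Villager 3: others sum to 50; max(0, 59 - 50) = 9.
Villager 4: others sum to 56; max(0, 59 - 56) = 3.
Total collected = 20 + 0 + 9 + 3 = 32.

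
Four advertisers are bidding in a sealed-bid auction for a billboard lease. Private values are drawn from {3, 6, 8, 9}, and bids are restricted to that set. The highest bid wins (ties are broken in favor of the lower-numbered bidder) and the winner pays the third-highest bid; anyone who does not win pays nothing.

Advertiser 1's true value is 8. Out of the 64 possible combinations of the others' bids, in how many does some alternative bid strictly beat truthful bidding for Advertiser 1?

12

Others bid (3, 3, 9): truth gives 0; bid 9 gives 5 > 0. Violating.
Others bid (3, 6, 9): truth gives 0; bid 9 gives 2 > 0. Violating.
Others bid (3, 9, 3): truth gives 0; bid 9 gives 5 > 0. Violating.
Others bid (3, 9, 6): truth gives 0; bid 9 gives 2 > 0. Violating.
Others bid (3, 3, 3): truth gives 5; no alternative beats it.
Others bid (3, 3, 6): truth gives 5; no alternative beats it.
(Checking all 64 profiles: 12 have a profitable deviation, 52 do not.)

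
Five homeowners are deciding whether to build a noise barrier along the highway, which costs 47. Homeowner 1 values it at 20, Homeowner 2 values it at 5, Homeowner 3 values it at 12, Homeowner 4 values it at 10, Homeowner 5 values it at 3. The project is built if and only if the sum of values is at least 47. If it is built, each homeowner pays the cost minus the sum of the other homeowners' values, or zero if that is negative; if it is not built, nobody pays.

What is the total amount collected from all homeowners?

Total value 50 ≥ cost 47, so it is built.
Homeowner 1: others sum to 30; max(0, 47 - 30) = 17.
Homeowner 2: others sum to 45; max(0, 47 - 45) = 2.
Homeowner 3: others sum to 38; max(0, 47 - 38) = 9.
Homeowner 4: others sum to 40; max(0, 47 - 40) = 7.
Homeowner 5: others sum to 47; max(0, 47 - 47) = 0.
Total collected = 17 + 2 + 9 + 7 + 0 = 35.

35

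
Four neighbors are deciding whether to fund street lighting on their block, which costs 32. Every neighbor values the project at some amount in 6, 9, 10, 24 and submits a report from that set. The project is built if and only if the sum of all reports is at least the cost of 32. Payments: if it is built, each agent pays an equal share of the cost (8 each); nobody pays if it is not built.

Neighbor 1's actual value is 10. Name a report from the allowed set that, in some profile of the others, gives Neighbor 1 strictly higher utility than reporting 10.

Suppose Neighbor 2 reports 6, Neighbor 3 reports 6 and Neighbor 4 reports 6.
Report 10: project not built, utility 0.
Report 24: project built, pays 8, utility 10 - 8 = 2.
So reporting 24 beats truth here (2 > 0).

24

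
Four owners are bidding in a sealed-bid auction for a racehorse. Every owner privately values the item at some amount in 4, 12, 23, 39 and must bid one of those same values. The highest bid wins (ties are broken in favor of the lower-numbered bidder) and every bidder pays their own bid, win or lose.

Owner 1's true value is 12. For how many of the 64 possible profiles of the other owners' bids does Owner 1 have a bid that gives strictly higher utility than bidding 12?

Others bid (4, 4, 4): truth gives 0; bid 4 gives 8 > 0. Violating.
Others bid (4, 4, 23): truth gives -12; bid 4 gives -4 > -12. Violating.
Others bid (4, 4, 39): truth gives -12; bid 4 gives -4 > -12. Violating.
Others bid (4, 12, 23): truth gives -12; bid 4 gives -4 > -12. Violating.
Others bid (4, 4, 12): truth gives 0; no alternative beats it.
Others bid (4, 12, 4): truth gives 0; no alternative beats it.
(Checking all 64 profiles: 57 have a profitable deviation, 7 do not.)

57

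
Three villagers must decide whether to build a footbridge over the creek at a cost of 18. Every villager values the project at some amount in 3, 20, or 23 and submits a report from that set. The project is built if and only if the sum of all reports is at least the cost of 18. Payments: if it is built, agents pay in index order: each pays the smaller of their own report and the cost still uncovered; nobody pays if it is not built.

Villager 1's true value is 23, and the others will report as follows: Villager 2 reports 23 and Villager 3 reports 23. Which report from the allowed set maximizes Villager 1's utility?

3

Report 3: project built, pays 3, utility 23 - 3 = 20.
Report 20: project built, pays 18, utility 23 - 18 = 5.
Report 23: project built, pays 18, utility 23 - 18 = 5.
The best choice is 3 with utility 20.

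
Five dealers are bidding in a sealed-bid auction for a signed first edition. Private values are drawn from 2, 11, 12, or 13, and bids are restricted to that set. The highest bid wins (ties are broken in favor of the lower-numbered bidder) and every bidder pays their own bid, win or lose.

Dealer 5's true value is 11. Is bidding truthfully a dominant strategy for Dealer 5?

No

Consider the case where Dealer 1 bids 2, Dealer 2 bids 2, Dealer 3 bids 2 and Dealer 4 bids 11.
Truthful bid 11: loses but pays 11, utility -11.
Bid 2 instead: loses but pays 2, utility -2.
Since -2 > -11, bidding 2 is strictly better here, so truthful bidding is not dominant.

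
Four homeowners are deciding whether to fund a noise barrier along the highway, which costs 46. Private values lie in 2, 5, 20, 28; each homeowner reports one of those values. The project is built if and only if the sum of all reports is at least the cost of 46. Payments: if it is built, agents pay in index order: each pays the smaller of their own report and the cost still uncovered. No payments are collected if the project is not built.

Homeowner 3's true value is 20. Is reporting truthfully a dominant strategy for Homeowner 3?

Consider the case where Homeowner 1 reports 2, Homeowner 2 reports 20 and Homeowner 4 reports 20.
Truthful report 20: project built, pays 20, utility 20 - 20 = 0.
Report 5 instead: project built, pays 5, utility 20 - 5 = 15.
Since 15 > 0, reporting 5 is strictly better here, so truthful reporting is not dominant.

No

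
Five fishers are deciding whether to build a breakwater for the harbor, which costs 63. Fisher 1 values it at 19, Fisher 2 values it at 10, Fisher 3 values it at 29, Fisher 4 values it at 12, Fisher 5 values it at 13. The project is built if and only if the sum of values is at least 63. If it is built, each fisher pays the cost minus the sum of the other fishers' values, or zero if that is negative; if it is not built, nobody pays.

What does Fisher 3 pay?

9

Total value 83 ≥ cost 63, so the project is built.
The other fishers' values sum to 54.
Cost minus that sum is 63 - 54 = 9.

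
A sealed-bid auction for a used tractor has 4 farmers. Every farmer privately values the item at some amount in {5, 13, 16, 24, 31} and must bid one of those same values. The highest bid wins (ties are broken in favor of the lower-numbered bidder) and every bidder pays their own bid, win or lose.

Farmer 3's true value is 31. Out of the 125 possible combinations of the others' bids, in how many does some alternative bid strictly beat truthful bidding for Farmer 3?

Others bid (5, 5, 5): truth gives 0; bid 13 gives 18 > 0. Violating.
Others bid (5, 5, 13): truth gives 0; bid 13 gives 18 > 0. Violating.
Others bid (5, 5, 16): truth gives 0; bid 16 gives 15 > 0. Violating.
Others bid (5, 5, 24): truth gives 0; bid 24 gives 7 > 0. Violating.
Others bid (5, 5, 31): truth gives 0; no alternative beats it.
Others bid (5, 13, 31): truth gives 0; no alternative beats it.
(Checking all 125 profiles: 81 have a profitable deviation, 44 do not.)

81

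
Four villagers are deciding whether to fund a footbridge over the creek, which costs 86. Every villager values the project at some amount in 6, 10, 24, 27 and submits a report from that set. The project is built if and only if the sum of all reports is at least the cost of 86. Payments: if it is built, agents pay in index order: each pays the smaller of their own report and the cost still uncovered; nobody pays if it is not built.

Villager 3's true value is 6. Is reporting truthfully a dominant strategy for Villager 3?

Check each profile of the others' reports and compare truth against every alternative report.
Others report (24, 27, 27): truth gives 0, best alternative gives -4.
Others report (27, 24, 27): truth gives 0, best alternative gives -4.
Others report (27, 27, 24): truth gives 0, best alternative gives -4.
Others report (27, 27, 27): truth gives 0, best alternative gives -4.
Others report (6, 6, 6): truth gives 0, best alternative gives 0.
Others report (6, 6, 10): truth gives 0, best alternative gives 0.
(Remaining 58 profiles checked similarly; truth is weakly best in each.)
In every case the truthful report is at least as good as any alternative, so it is a dominant strategy.

Yes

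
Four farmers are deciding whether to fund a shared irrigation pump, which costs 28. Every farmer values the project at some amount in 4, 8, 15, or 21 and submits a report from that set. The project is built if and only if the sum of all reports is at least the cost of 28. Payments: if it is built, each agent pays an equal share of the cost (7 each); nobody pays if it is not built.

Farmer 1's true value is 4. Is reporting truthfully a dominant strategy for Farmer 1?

Check each profile of the others' reports and compare truth against every alternative report.
Others report (4, 4, 15): truth gives 0, best alternative gives -3.
Others report (4, 8, 8): truth gives 0, best alternative gives -3.
Others report (4, 15, 4): truth gives 0, best alternative gives -3.
Others report (8, 4, 8): truth gives 0, best alternative gives -3.
Others report (8, 8, 4): truth gives 0, best alternative gives -3.
Others report (15, 4, 4): truth gives 0, best alternative gives -3.
(Remaining 58 profiles checked similarly; truth is weakly best in each.)
In every case the truthful report is at least as good as any alternative, so it is a dominant strategy.

Yes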